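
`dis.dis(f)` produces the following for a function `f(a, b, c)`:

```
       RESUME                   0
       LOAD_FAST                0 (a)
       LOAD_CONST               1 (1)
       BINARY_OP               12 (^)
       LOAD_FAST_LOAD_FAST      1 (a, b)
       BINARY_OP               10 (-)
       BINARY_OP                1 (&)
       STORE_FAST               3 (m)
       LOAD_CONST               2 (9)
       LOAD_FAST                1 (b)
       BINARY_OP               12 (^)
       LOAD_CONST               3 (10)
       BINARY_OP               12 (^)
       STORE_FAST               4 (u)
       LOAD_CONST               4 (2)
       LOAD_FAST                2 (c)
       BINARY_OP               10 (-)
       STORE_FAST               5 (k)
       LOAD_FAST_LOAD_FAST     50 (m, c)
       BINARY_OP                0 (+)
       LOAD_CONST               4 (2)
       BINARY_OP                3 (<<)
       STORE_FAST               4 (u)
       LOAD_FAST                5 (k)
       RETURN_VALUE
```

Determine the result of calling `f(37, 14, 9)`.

LOAD_FAST a → push 37. Stack: [37]
LOAD_CONST → push 1. Stack: [37, 1]
BINARY_OP ^ → 37 ^ 1 = 36. Stack: [36]
LOAD_FAST_LOAD_FAST a,b → push 37,14. Stack: [36, 37, 14]
BINARY_OP - → 37 - 14 = 23. Stack: [36, 23]
BINARY_OP & → 36 & 23 = 4. Stack: [4]
STORE_FAST m → m=4. Stack: []
LOAD_CONST → push 9. Stack: [9]
LOAD_FAST b → push 14. Stack: [9, 14]
BINARY_OP ^ → 9 ^ 14 = 7. Stack: [7]
LOAD_CONST → push 10. Stack: [7, 10]
BINARY_OP ^ → 7 ^ 10 = 13. Stack: [13]
STORE_FAST u → u=13. Stack: []
LOAD_CONST → push 2. Stack: [2]
LOAD_FAST c → push 9. Stack: [2, 9]
BINARY_OP - → 2 - 9 = -7. Stack: [-7]
STORE_FAST k → k=-7. Stack: []
LOAD_FAST_LOAD_FAST m,c → push 4,9. Stack: [4, 9]
BINARY_OP + → 4 + 9 = 13. Stack: [13]
LOAD_CONST → push 2. Stack: [13, 2]
BINARY_OP << → 13 << 2 = 52. Stack: [52]
STORE_FAST u → u=52. Stack: []
LOAD_FAST k → push -7. Stack: [-7]
RETURN_VALUE → return -7.

-7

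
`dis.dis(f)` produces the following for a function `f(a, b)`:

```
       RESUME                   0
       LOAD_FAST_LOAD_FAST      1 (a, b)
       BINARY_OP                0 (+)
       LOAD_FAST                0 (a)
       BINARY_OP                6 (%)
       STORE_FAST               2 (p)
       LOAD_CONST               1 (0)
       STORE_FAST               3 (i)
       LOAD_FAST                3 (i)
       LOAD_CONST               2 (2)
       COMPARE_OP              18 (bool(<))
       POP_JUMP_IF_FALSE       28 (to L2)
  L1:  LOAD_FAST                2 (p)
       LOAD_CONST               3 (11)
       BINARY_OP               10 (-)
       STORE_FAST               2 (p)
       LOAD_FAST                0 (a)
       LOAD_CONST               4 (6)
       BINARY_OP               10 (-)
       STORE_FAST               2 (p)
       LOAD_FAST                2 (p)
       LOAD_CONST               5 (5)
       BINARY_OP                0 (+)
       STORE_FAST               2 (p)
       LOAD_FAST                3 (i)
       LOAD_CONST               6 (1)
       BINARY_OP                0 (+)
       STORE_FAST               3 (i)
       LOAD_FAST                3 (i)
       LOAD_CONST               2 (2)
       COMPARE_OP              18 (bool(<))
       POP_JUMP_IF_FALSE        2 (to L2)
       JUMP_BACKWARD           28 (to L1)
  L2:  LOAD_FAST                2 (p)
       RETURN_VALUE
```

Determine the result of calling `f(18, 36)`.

LOAD_FAST_LOAD_FAST a,b → push 18,36. Stack: [18, 36]
BINARY_OP + → 18 + 36 = 54. Stack: [54]
LOAD_FAST a → push 18. Stack: [54, 18]
BINARY_OP % → 54 % 18 = 0. Stack: [0]
STORE_FAST p → p=0. Stack: []
LOAD_CONST → push 0. Stack: [0]
STORE_FAST i → i=0. Stack: []
LOAD_FAST i → push 0. Stack: [0]
LOAD_CONST → push 2. Stack: [0, 2]
COMPARE_OP bool(<) → 0 vs 2 = True. Stack: [True]
POP_JUMP_IF_FALSE → pop True; no jump. Stack: []
LOAD_FAST p → push 0. Stack: [0]
LOAD_CONST → push 11. Stack: [0, 11]
BINARY_OP - → 0 - 11 = -11. Stack: [-11]
STORE_FAST p → p=-11. Stack: []
LOAD_FAST a → push 18. Stack: [18]
LOAD_CONST → push 6. Stack: [18, 6]
BINARY_OP - → 18 - 6 = 12. Stack: [12]
STORE_FAST p → p=12. Stack: []
LOAD_FAST p → push 12. Stack: [12]
LOAD_CONST → push 5. Stack: [12, 5]
BINARY_OP + → 12 + 5 = 17. Stack: [17]
STORE_FAST p → p=17. Stack: []
LOAD_FAST i → push 0. Stack: [0]
LOAD_CONST → push 1. Stack: [0, 1]
BINARY_OP + → 0 + 1 = 1. Stack: [1]
STORE_FAST i → i=1. Stack: []
LOAD_FAST i → push 1. Stack: [1]
LOAD_CONST → push 2. Stack: [1, 2]
COMPARE_OP bool(<) → 1 vs 2 = True. Stack: [True]
POP_JUMP_IF_FALSE → pop True; no jump. Stack: []
LOAD_FAST p → push 17. Stack: [17]
LOAD_CONST → push 11. Stack: [17, 11]
BINARY_OP - → 17 - 11 = 6. Stack: [6]
STORE_FAST p → p=6. Stack: []
LOAD_FAST a → push 18. Stack: [18]
LOAD_CONST → push 6. Stack: [18, 6]
BINARY_OP - → 18 - 6 = 12. Stack: [12]
STORE_FAST p → p=12. Stack: []
LOAD_FAST p → push 12. Stack: [12]
LOAD_CONST → push 5. Stack: [12, 5]
BINARY_OP + → 12 + 5 = 17. Stack: [17]
STORE_FAST p → p=17. Stack: []
LOAD_FAST i → push 1. Stack: [1]
LOAD_CONST → push 1. Stack: [1, 1]
BINARY_OP + → 1 + 1 = 2. Stack: [2]
STORE_FAST i → i=2. Stack: []
LOAD_FAST i → push 2. Stack: [2]
LOAD_CONST → push 2. Stack: [2, 2]
COMPARE_OP bool(<) → 2 vs 2 = False. Stack: [False]
POP_JUMP_IF_FALSE → pop False; jump. Stack: []
LOAD_FAST p → push 17. Stack: [17]
RETURN_VALUE → return 17.

17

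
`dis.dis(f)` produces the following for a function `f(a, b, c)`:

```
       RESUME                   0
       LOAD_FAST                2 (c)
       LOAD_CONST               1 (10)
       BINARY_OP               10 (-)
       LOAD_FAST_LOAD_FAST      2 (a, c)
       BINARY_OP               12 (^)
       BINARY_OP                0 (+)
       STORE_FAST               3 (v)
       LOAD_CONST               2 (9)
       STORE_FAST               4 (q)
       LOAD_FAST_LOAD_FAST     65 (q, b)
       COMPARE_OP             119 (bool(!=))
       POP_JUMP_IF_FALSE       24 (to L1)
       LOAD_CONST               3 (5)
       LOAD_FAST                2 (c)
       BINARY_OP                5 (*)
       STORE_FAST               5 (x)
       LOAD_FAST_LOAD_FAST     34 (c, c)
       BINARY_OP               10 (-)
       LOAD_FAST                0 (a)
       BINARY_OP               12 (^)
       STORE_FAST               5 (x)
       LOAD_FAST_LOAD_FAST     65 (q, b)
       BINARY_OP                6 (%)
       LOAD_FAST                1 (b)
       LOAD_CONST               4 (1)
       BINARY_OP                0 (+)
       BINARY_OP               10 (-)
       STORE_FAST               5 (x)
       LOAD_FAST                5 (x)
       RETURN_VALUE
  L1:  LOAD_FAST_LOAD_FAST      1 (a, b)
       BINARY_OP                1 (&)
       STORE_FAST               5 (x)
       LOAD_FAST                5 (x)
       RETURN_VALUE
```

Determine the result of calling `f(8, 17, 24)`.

-9

LOAD_FAST c → push 24. Stack: [24]
LOAD_CONST → push 10. Stack: [24, 10]
BINARY_OP - → 24 - 10 = 14. Stack: [14]
LOAD_FAST_LOAD_FAST a,c → push 8,24. Stack: [14, 8, 24]
BINARY_OP ^ → 8 ^ 24 = 16. Stack: [14, 16]
BINARY_OP + → 14 + 16 = 30. Stack: [30]
STORE_FAST v → v=30. Stack: []
LOAD_CONST → push 9. Stack: [9]
STORE_FAST q → q=9. Stack: []
LOAD_FAST_LOAD_FAST q,b → push 9,17. Stack: [9, 17]
COMPARE_OP bool(!=) → 9 vs 17 = True. Stack: [True]
POP_JUMP_IF_FALSE → pop True; no jump. Stack: []
LOAD_CONST → push 5. Stack: [5]
LOAD_FAST c → push 24. Stack: [5, 24]
BINARY_OP * → 5 * 24 = 120. Stack: [120]
STORE_FAST x → x=120. Stack: []
LOAD_FAST_LOAD_FAST c,c → push 24,24. Stack: [24, 24]
BINARY_OP - → 24 - 24 = 0. Stack: [0]
LOAD_FAST a → push 8. Stack: [0, 8]
BINARY_OP ^ → 0 ^ 8 = 8. Stack: [8]
STORE_FAST x → x=8. Stack: []
LOAD_FAST_LOAD_FAST q,b → push 9,17. Stack: [9, 17]
BINARY_OP % → 9 % 17 = 9. Stack: [9]
LOAD_FAST b → push 17. Stack: [9, 17]
LOAD_CONST → push 1. Stack: [9, 17, 1]
BINARY_OP + → 17 + 1 = 18. Stack: [9, 18]
BINARY_OP - → 9 - 18 = -9. Stack: [-9]
STORE_FAST x → x=-9. Stack: []
LOAD_FAST x → push -9. Stack: [-9]
RETURN_VALUE → return -9.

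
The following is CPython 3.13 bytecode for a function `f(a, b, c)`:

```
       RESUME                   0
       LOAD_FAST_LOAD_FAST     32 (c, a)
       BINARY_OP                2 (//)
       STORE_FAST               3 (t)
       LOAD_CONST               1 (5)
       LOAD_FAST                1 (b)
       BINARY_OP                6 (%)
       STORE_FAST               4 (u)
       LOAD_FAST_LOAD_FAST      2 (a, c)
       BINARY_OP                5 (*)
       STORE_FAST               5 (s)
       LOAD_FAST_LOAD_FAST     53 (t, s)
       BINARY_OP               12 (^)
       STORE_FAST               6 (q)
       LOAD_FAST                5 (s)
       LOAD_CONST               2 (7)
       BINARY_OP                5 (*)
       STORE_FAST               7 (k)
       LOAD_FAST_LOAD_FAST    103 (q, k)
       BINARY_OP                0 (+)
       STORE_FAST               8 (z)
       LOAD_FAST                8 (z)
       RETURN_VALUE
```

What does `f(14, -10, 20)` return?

2241

LOAD_FAST_LOAD_FAST c,a → push 20,14. Stack: [20, 14]
BINARY_OP // → 20 // 14 = 1. Stack: [1]
STORE_FAST t → t=1. Stack: []
LOAD_CONST → push 5. Stack: [5]
LOAD_FAST b → push -10. Stack: [5, -10]
BINARY_OP % → 5 % -10 = -5. Stack: [-5]
STORE_FAST u → u=-5. Stack: []
LOAD_FAST_LOAD_FAST a,c → push 14,20. Stack: [14, 20]
BINARY_OP * → 14 * 20 = 280. Stack: [280]
STORE_FAST s → s=280. Stack: []
LOAD_FAST_LOAD_FAST t,s → push 1,280. Stack: [1, 280]
BINARY_OP ^ → 1 ^ 280 = 281. Stack: [281]
STORE_FAST q → q=281. Stack: []
LOAD_FAST s → push 280. Stack: [280]
LOAD_CONST → push 7. Stack: [280, 7]
BINARY_OP * → 280 * 7 = 1960. Stack: [1960]
STORE_FAST k → k=1960. Stack: []
LOAD_FAST_LOAD_FAST q,k → push 281,1960. Stack: [281, 1960]
BINARY_OP + → 281 + 1960 = 2241. Stack: [2241]
STORE_FAST z → z=2241. Stack: []
LOAD_FAST z → push 2241. Stack: [2241]
RETURN_VALUE → return 2241.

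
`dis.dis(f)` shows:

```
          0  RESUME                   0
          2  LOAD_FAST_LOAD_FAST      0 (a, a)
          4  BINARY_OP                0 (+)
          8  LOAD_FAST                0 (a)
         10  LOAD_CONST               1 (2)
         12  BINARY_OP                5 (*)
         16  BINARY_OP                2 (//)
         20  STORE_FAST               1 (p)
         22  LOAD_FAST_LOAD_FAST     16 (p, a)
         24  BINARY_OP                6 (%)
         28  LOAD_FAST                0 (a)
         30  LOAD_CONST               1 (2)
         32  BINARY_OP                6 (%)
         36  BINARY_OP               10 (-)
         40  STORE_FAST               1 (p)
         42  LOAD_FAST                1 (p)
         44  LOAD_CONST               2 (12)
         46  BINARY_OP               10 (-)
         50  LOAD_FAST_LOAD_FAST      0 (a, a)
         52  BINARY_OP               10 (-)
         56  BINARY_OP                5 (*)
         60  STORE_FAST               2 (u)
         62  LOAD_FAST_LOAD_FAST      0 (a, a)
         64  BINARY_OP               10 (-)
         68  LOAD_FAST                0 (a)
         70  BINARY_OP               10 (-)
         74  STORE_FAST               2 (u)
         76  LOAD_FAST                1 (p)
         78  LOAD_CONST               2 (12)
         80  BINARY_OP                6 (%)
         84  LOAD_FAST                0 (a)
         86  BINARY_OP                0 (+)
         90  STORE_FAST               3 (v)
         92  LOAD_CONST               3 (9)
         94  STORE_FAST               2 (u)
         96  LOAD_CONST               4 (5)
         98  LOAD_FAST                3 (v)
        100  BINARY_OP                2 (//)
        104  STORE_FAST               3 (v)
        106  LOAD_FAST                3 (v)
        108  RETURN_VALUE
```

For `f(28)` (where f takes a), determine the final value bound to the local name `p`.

1

LOAD_FAST_LOAD_FAST a,a → push 28,28. Stack: [28, 28]
BINARY_OP + → 28 + 28 = 56. Stack: [56]
LOAD_FAST a → push 28. Stack: [56, 28]
LOAD_CONST → push 2. Stack: [56, 28, 2]
BINARY_OP * → 28 * 2 = 56. Stack: [56, 56]
BINARY_OP // → 56 // 56 = 1. Stack: [1]
STORE_FAST p → p=1. Stack: []
LOAD_FAST_LOAD_FAST p,a → push 1,28. Stack: [1, 28]
BINARY_OP % → 1 % 28 = 1. Stack: [1]
LOAD_FAST a → push 28. Stack: [1, 28]
LOAD_CONST → push 2. Stack: [1, 28, 2]
BINARY_OP % → 28 % 2 = 0. Stack: [1, 0]
BINARY_OP - → 1 - 0 = 1. Stack: [1]
STORE_FAST p → p=1. Stack: []
LOAD_FAST p → push 1. Stack: [1]
LOAD_CONST → push 12. Stack: [1, 12]
BINARY_OP - → 1 - 12 = -11. Stack: [-11]
LOAD_FAST_LOAD_FAST a,a → push 28,28. Stack: [-11, 28, 28]
BINARY_OP - → 28 - 28 = 0. Stack: [-11, 0]
BINARY_OP * → -11 * 0 = 0. Stack: [0]
STORE_FAST u → u=0. Stack: []
LOAD_FAST_LOAD_FAST a,a → push 28,28. Stack: [28, 28]
BINARY_OP - → 28 - 28 = 0. Stack: [0]
LOAD_FAST a → push 28. Stack: [0, 28]
BINARY_OP - → 0 - 28 = -28. Stack: [-28]
STORE_FAST u → u=-28. Stack: []
LOAD_FAST p → push 1. Stack: [1]
LOAD_CONST → push 12. Stack: [1, 12]
BINARY_OP % → 1 % 12 = 1. Stack: [1]
LOAD_FAST a → push 28. Stack: [1, 28]
BINARY_OP + → 1 + 28 = 29. Stack: [29]
STORE_FAST v → v=29. Stack: []
LOAD_CONST → push 9. Stack: [9]
STORE_FAST u → u=9. Stack: []
LOAD_CONST → push 5. Stack: [5]
LOAD_FAST v → push 29. Stack: [5, 29]
BINARY_OP // → 5 // 29 = 0. Stack: [0]
STORE_FAST v → v=0. Stack: []
LOAD_FAST v → push 0. Stack: [0]
RETURN_VALUE → return 0.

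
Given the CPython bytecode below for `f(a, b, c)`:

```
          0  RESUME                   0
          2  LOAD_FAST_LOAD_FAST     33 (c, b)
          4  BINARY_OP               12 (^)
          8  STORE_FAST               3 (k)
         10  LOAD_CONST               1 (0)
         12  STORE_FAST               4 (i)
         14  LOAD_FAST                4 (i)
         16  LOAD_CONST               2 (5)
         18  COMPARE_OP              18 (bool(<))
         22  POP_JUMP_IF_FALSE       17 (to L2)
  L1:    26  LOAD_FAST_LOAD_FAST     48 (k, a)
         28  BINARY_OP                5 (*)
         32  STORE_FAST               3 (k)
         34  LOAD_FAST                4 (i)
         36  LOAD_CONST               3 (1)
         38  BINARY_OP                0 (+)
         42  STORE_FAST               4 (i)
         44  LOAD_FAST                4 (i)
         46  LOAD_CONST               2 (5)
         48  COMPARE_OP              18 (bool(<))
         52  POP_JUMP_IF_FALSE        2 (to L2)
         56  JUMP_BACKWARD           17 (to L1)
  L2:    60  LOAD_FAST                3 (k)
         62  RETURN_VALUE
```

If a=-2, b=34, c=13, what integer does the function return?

-1504

LOAD_FAST_LOAD_FAST c,b → push 13,34
BINARY_OP ^ → 13 ^ 34 = 47
STORE_FAST k → k=47
LOAD_CONST → push 0
STORE_FAST i → i=0
LOAD_FAST i → push 0
LOAD_CONST → push 5
COMPARE_OP bool(<) → 0 vs 5 = True
POP_JUMP_IF_FALSE → pop True; no jump
LOAD_FAST_LOAD_FAST k,a → push 47,-2
BINARY_OP * → 47 * -2 = -94
STORE_FAST k → k=-94
LOAD_FAST i → push 0
LOAD_CONST → push 1
BINARY_OP + → 0 + 1 = 1
STORE_FAST i → i=1
LOAD_FAST i → push 1
LOAD_CONST → push 5
COMPARE_OP bool(<) → 1 vs 5 = True
POP_JUMP_IF_FALSE → pop True; no jump
LOAD_FAST_LOAD_FAST k,a → push -94,-2
BINARY_OP * → -94 * -2 = 188
STORE_FAST k → k=188
LOAD_FAST i → push 1
LOAD_CONST → push 1
BINARY_OP + → 1 + 1 = 2
STORE_FAST i → i=2
LOAD_FAST i → push 2
LOAD_CONST → push 5
COMPARE_OP bool(<) → 2 vs 5 = True
POP_JUMP_IF_FALSE → pop True; no jump
LOAD_FAST_LOAD_FAST k,a → push 188,-2
BINARY_OP * → 188 * -2 = -376
STORE_FAST k → k=-376
LOAD_FAST i → push 2
LOAD_CONST → push 1
BINARY_OP + → 2 + 1 = 3
STORE_FAST i → i=3
LOAD_FAST i → push 3
LOAD_CONST → push 5
COMPARE_OP bool(<) → 3 vs 5 = True
POP_JUMP_IF_FALSE → pop True; no jump
LOAD_FAST_LOAD_FAST k,a → push -376,-2
BINARY_OP * → -376 * -2 = 752
STORE_FAST k → k=752
LOAD_FAST i → push 3
LOAD_CONST → push 1
BINARY_OP + → 3 + 1 = 4
STORE_FAST i → i=4
LOAD_FAST i → push 4
LOAD_CONST → push 5
COMPARE_OP bool(<) → 4 vs 5 = True
POP_JUMP_IF_FALSE → pop True; no jump
LOAD_FAST_LOAD_FAST k,a → push 752,-2
BINARY_OP * → 752 * -2 = -1504
STORE_FAST k → k=-1504
LOAD_FAST i → push 4
LOAD_CONST → push 1
BINARY_OP + → 4 + 1 = 5
STORE_FAST i → i=5
LOAD_FAST i → push 5
LOAD_CONST → push 5
COMPARE_OP bool(<) → 5 vs 5 = False
POP_JUMP_IF_FALSE → pop False; jump
LOAD_FAST k → push -1504
RETURN_VALUE → return -1504.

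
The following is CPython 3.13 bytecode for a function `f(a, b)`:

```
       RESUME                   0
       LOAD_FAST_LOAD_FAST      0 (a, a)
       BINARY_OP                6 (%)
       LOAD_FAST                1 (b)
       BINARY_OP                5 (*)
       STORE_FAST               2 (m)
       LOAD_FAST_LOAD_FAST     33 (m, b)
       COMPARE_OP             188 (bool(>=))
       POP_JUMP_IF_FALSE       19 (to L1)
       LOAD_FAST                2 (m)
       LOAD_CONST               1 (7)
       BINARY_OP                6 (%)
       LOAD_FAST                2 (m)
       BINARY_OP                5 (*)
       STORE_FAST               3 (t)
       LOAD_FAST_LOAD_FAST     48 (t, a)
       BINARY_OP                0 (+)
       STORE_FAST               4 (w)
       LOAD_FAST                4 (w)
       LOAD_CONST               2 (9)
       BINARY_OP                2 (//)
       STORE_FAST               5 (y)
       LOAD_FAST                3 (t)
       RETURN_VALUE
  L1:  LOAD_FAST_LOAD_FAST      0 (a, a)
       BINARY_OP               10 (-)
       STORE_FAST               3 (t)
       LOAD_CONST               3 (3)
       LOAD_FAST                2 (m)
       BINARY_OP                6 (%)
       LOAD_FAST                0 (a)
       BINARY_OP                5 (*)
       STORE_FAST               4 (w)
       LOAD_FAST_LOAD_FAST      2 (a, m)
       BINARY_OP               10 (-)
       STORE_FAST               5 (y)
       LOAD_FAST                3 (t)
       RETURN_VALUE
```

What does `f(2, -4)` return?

LOAD_FAST_LOAD_FAST a,a → push 2,2. Stack: [2, 2]
BINARY_OP % → 2 % 2 = 0. Stack: [0]
LOAD_FAST b → push -4. Stack: [0, -4]
BINARY_OP * → 0 * -4 = 0. Stack: [0]
STORE_FAST m → m=0. Stack: []
LOAD_FAST_LOAD_FAST m,b → push 0,-4. Stack: [0, -4]
COMPARE_OP bool(>=) → 0 vs -4 = True. Stack: [True]
POP_JUMP_IF_FALSE → pop True; no jump. Stack: []
LOAD_FAST m → push 0. Stack: [0]
LOAD_CONST → push 7. Stack: [0, 7]
BINARY_OP % → 0 % 7 = 0. Stack: [0]
LOAD_FAST m → push 0. Stack: [0, 0]
BINARY_OP * → 0 * 0 = 0. Stack: [0]
STORE_FAST t → t=0. Stack: []
LOAD_FAST_LOAD_FAST t,a → push 0,2. Stack: [0, 2]
BINARY_OP + → 0 + 2 = 2. Stack: [2]
STORE_FAST w → w=2. Stack: []
LOAD_FAST w → push 2. Stack: [2]
LOAD_CONST → push 9. Stack: [2, 9]
BINARY_OP // → 2 // 9 = 0. Stack: [0]
STORE_FAST y → y=0. Stack: []
LOAD_FAST t → push 0. Stack: [0]
RETURN_VALUE → return 0.

0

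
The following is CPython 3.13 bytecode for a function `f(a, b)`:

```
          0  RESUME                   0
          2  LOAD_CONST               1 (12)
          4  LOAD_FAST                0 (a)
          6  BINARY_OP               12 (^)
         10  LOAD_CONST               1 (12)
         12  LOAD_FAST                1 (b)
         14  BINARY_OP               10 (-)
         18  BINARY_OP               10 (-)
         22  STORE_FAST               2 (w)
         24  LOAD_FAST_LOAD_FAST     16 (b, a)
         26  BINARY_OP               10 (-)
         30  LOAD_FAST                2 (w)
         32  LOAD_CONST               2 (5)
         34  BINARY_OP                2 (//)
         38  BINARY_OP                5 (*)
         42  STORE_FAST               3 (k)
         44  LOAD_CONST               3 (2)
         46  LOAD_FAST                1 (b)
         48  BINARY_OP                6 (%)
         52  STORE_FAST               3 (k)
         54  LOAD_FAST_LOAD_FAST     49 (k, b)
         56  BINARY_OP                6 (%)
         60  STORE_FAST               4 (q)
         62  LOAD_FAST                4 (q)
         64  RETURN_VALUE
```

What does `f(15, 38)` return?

2

LOAD_CONST → push 12. Stack: [12]
LOAD_FAST a → push 15. Stack: [12, 15]
BINARY_OP ^ → 12 ^ 15 = 3. Stack: [3]
LOAD_CONST → push 12. Stack: [3, 12]
LOAD_FAST b → push 38. Stack: [3, 12, 38]
BINARY_OP - → 12 - 38 = -26. Stack: [3, -26]
BINARY_OP - → 3 - -26 = 29. Stack: [29]
STORE_FAST w → w=29. Stack: []
LOAD_FAST_LOAD_FAST b,a → push 38,15. Stack: [38, 15]
BINARY_OP - → 38 - 15 = 23. Stack: [23]
LOAD_FAST w → push 29. Stack: [23, 29]
LOAD_CONST → push 5. Stack: [23, 29, 5]
BINARY_OP // → 29 // 5 = 5. Stack: [23, 5]
BINARY_OP * → 23 * 5 = 115. Stack: [115]
STORE_FAST k → k=115. Stack: []
LOAD_CONST → push 2. Stack: [2]
LOAD_FAST b → push 38. Stack: [2, 38]
BINARY_OP % → 2 % 38 = 2. Stack: [2]
STORE_FAST k → k=2. Stack: []
LOAD_FAST_LOAD_FAST k,b → push 2,38. Stack: [2, 38]
BINARY_OP % → 2 % 38 = 2. Stack: [2]
STORE_FAST q → q=2. Stack: []
LOAD_FAST q → push 2. Stack: [2]
RETURN_VALUE → return 2.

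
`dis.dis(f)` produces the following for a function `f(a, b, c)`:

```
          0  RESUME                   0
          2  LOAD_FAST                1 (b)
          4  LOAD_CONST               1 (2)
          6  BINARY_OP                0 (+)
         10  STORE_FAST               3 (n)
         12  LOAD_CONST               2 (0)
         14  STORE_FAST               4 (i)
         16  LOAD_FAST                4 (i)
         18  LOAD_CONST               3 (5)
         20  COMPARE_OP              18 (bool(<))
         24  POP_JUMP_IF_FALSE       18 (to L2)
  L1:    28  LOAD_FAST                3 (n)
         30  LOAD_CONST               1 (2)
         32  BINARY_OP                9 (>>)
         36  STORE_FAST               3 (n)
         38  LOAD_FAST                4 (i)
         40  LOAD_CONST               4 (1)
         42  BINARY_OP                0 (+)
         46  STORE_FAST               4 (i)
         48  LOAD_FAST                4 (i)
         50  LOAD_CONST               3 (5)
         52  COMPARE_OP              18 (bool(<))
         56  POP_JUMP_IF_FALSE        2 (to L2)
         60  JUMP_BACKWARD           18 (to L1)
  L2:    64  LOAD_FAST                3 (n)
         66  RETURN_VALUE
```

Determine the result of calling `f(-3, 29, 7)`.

0

LOAD_FAST b → push 29
LOAD_CONST → push 2
BINARY_OP + → 29 + 2 = 31
STORE_FAST n → n=31
LOAD_CONST → push 0
STORE_FAST i → i=0
LOAD_FAST i → push 0
LOAD_CONST → push 5
COMPARE_OP bool(<) → 0 vs 5 = True
POP_JUMP_IF_FALSE → pop True; no jump
LOAD_FAST n → push 31
LOAD_CONST → push 2
BINARY_OP >> → 31 >> 2 = 7
STORE_FAST n → n=7
LOAD_FAST i → push 0
LOAD_CONST → push 1
BINARY_OP + → 0 + 1 = 1
STORE_FAST i → i=1
LOAD_FAST i → push 1
LOAD_CONST → push 5
COMPARE_OP bool(<) → 1 vs 5 = True
POP_JUMP_IF_FALSE → pop True; no jump
LOAD_FAST n → push 7
LOAD_CONST → push 2
BINARY_OP >> → 7 >> 2 = 1
STORE_FAST n → n=1
LOAD_FAST i → push 1
LOAD_CONST → push 1
BINARY_OP + → 1 + 1 = 2
STORE_FAST i → i=2
LOAD_FAST i → push 2
LOAD_CONST → push 5
COMPARE_OP bool(<) → 2 vs 5 = True
POP_JUMP_IF_FALSE → pop True; no jump
LOAD_FAST n → push 1
LOAD_CONST → push 2
BINARY_OP >> → 1 >> 2 = 0
STORE_FAST n → n=0
LOAD_FAST i → push 2
LOAD_CONST → push 1
BINARY_OP + → 2 + 1 = 3
STORE_FAST i → i=3
LOAD_FAST i → push 3
LOAD_CONST → push 5
COMPARE_OP bool(<) → 3 vs 5 = True
POP_JUMP_IF_FALSE → pop True; no jump
LOAD_FAST n → push 0
LOAD_CONST → push 2
BINARY_OP >> → 0 >> 2 = 0
STORE_FAST n → n=0
LOAD_FAST i → push 3
LOAD_CONST → push 1
BINARY_OP + → 3 + 1 = 4
STORE_FAST i → i=4
LOAD_FAST i → push 4
LOAD_CONST → push 5
COMPARE_OP bool(<) → 4 vs 5 = True
POP_JUMP_IF_FALSE → pop True; no jump
LOAD_FAST n → push 0
LOAD_CONST → push 2
BINARY_OP >> → 0 >> 2 = 0
STORE_FAST n → n=0
LOAD_FAST i → push 4
LOAD_CONST → push 1
BINARY_OP + → 4 + 1 = 5
STORE_FAST i → i=5
LOAD_FAST i → push 5
LOAD_CONST → push 5
COMPARE_OP bool(<) → 5 vs 5 = False
POP_JUMP_IF_FALSE → pop False; jump
LOAD_FAST n → push 0
RETURN_VALUE → return 0.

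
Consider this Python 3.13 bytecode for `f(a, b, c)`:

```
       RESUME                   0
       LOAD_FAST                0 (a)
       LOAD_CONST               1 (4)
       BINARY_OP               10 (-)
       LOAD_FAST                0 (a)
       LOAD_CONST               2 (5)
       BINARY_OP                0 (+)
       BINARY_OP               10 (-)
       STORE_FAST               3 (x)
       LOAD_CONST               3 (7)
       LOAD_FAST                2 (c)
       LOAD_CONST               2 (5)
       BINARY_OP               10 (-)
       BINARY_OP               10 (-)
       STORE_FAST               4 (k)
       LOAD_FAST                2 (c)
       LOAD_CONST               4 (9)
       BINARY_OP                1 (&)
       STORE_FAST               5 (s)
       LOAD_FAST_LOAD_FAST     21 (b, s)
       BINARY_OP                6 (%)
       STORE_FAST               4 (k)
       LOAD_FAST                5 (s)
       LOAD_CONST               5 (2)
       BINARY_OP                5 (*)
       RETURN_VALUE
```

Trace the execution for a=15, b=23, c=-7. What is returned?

18

LOAD_FAST a → push 15. Stack: [15]
LOAD_CONST → push 4. Stack: [15, 4]
BINARY_OP - → 15 - 4 = 11. Stack: [11]
LOAD_FAST a → push 15. Stack: [11, 15]
LOAD_CONST → push 5. Stack: [11, 15, 5]
BINARY_OP + → 15 + 5 = 20. Stack: [11, 20]
BINARY_OP - → 11 - 20 = -9. Stack: [-9]
STORE_FAST x → x=-9. Stack: []
LOAD_CONST → push 7. Stack: [7]
LOAD_FAST c → push -7. Stack: [7, -7]
LOAD_CONST → push 5. Stack: [7, -7, 5]
BINARY_OP - → -7 - 5 = -12. Stack: [7, -12]
BINARY_OP - → 7 - -12 = 19. Stack: [19]
STORE_FAST k → k=19. Stack: []
LOAD_FAST c → push -7. Stack: [-7]
LOAD_CONST → push 9. Stack: [-7, 9]
BINARY_OP & → -7 & 9 = 9. Stack: [9]
STORE_FAST s → s=9. Stack: []
LOAD_FAST_LOAD_FAST b,s → push 23,9. Stack: [23, 9]
BINARY_OP % → 23 % 9 = 5. Stack: [5]
STORE_FAST k → k=5. Stack: []
LOAD_FAST s → push 9. Stack: [9]
LOAD_CONST → push 2. Stack: [9, 2]
BINARY_OP * → 9 * 2 = 18. Stack: [18]
RETURN_VALUE → return 18.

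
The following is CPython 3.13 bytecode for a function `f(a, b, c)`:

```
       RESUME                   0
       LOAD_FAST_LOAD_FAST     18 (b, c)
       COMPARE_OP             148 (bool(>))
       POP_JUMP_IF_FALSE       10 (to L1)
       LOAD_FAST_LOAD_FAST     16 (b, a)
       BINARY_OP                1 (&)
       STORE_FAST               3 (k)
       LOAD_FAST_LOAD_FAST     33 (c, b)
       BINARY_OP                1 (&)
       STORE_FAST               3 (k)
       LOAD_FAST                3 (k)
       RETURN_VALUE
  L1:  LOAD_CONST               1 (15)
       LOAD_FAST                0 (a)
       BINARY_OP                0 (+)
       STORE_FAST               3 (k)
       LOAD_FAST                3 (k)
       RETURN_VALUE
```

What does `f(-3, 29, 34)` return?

12

LOAD_FAST_LOAD_FAST b,c → push 29,34. Stack: [29, 34]
COMPARE_OP bool(>) → 29 vs 34 = False. Stack: [False]
POP_JUMP_IF_FALSE → pop False; jump. Stack: []
LOAD_CONST → push 15. Stack: [15]
LOAD_FAST a → push -3. Stack: [15, -3]
BINARY_OP + → 15 + -3 = 12. Stack: [12]
STORE_FAST k → k=12. Stack: []
LOAD_FAST k → push 12. Stack: [12]
RETURN_VALUE → return 12.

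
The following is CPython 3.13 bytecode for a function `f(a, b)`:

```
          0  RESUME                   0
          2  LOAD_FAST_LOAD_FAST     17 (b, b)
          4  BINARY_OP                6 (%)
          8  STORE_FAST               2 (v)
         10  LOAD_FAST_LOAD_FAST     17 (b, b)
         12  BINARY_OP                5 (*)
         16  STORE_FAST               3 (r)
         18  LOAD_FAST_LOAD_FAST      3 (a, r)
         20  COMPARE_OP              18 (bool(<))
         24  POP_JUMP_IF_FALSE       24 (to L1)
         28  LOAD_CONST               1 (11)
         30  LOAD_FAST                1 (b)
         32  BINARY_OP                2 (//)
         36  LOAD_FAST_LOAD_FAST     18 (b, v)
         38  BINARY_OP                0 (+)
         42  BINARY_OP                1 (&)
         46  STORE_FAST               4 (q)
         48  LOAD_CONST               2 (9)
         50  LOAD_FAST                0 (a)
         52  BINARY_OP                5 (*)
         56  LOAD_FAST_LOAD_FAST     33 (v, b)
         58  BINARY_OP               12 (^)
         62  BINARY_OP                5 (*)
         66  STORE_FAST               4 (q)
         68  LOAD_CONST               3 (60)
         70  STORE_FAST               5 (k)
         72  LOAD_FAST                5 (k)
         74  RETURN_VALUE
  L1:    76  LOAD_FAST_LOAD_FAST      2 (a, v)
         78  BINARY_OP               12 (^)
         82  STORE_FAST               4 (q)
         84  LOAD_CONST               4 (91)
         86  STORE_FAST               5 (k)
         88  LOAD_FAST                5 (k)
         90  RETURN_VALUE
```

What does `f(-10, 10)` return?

60

LOAD_FAST_LOAD_FAST b,b → push 10,10. Stack: [10, 10]
BINARY_OP % → 10 % 10 = 0. Stack: [0]
STORE_FAST v → v=0. Stack: []
LOAD_FAST_LOAD_FAST b,b → push 10,10. Stack: [10, 10]
BINARY_OP * → 10 * 10 = 100. Stack: [100]
STORE_FAST r → r=100. Stack: []
LOAD_FAST_LOAD_FAST a,r → push -10,100. Stack: [-10, 100]
COMPARE_OP bool(<) → -10 vs 100 = True. Stack: [True]
POP_JUMP_IF_FALSE → pop True; no jump. Stack: []
LOAD_CONST → push 11. Stack: [11]
LOAD_FAST b → push 10. Stack: [11, 10]
BINARY_OP // → 11 // 10 = 1. Stack: [1]
LOAD_FAST_LOAD_FAST b,v → push 10,0. Stack: [1, 10, 0]
BINARY_OP + → 10 + 0 = 10. Stack: [1, 10]
BINARY_OP & → 1 & 10 = 0. Stack: [0]
STORE_FAST q → q=0. Stack: []
LOAD_CONST → push 9. Stack: [9]
LOAD_FAST a → push -10. Stack: [9, -10]
BINARY_OP * → 9 * -10 = -90. Stack: [-90]
LOAD_FAST_LOAD_FAST v,b → push 0,10. Stack: [-90, 0, 10]
BINARY_OP ^ → 0 ^ 10 = 10. Stack: [-90, 10]
BINARY_OP * → -90 * 10 = -900. Stack: [-900]
STORE_FAST q → q=-900. Stack: []
LOAD_CONST → push 60. Stack: [60]
STORE_FAST k → k=60. Stack: []
LOAD_FAST k → push 60. Stack: [60]
RETURN_VALUE → return 60.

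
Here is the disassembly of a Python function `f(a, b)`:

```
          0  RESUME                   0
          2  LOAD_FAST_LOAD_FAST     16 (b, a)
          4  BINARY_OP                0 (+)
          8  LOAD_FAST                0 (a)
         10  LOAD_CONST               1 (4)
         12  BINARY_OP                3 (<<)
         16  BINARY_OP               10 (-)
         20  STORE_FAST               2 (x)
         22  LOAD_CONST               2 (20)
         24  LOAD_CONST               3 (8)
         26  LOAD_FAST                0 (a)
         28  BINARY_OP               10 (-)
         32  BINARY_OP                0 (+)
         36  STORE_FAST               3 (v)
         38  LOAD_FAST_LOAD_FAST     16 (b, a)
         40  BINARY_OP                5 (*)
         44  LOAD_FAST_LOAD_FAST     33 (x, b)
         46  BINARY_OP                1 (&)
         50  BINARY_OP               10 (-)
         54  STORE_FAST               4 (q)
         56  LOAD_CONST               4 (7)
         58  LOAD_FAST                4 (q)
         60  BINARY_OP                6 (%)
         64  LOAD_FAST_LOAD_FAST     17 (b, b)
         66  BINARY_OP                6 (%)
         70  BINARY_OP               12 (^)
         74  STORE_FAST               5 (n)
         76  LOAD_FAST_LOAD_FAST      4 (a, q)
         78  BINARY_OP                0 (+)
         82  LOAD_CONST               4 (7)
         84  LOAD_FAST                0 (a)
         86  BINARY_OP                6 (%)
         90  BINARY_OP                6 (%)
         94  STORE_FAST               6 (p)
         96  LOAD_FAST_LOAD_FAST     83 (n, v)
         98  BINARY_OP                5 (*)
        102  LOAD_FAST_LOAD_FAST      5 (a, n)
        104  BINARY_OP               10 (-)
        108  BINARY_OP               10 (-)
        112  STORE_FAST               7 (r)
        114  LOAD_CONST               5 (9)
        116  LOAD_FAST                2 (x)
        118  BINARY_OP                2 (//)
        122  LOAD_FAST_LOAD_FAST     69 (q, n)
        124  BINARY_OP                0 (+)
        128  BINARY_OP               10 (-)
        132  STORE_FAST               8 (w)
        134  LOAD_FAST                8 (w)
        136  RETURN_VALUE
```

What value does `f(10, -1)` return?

-149

LOAD_FAST_LOAD_FAST b,a → push -1,10. Stack: [-1, 10]
BINARY_OP + → -1 + 10 = 9. Stack: [9]
LOAD_FAST a → push 10. Stack: [9, 10]
LOAD_CONST → push 4. Stack: [9, 10, 4]
BINARY_OP << → 10 << 4 = 160. Stack: [9, 160]
BINARY_OP - → 9 - 160 = -151. Stack: [-151]
STORE_FAST x → x=-151. Stack: []
LOAD_CONST → push 20. Stack: [20]
LOAD_CONST → push 8. Stack: [20, 8]
LOAD_FAST a → push 10. Stack: [20, 8, 10]
BINARY_OP - → 8 - 10 = -2. Stack: [20, -2]
BINARY_OP + → 20 + -2 = 18. Stack: [18]
STORE_FAST v → v=18. Stack: []
LOAD_FAST_LOAD_FAST b,a → push -1,10. Stack: [-1, 10]
BINARY_OP * → -1 * 10 = -10. Stack: [-10]
LOAD_FAST_LOAD_FAST x,b → push -151,-1. Stack: [-10, -151, -1]
BINARY_OP & → -151 & -1 = -151. Stack: [-10, -151]
BINARY_OP - → -10 - -151 = 141. Stack: [141]
STORE_FAST q → q=141. Stack: []
LOAD_CONST → push 7. Stack: [7]
LOAD_FAST q → push 141. Stack: [7, 141]
BINARY_OP % → 7 % 141 = 7. Stack: [7]
LOAD_FAST_LOAD_FAST b,b → push -1,-1. Stack: [7, -1, -1]
BINARY_OP % → -1 % -1 = 0. Stack: [7, 0]
BINARY_OP ^ → 7 ^ 0 = 7. Stack: [7]
STORE_FAST n → n=7. Stack: []
LOAD_FAST_LOAD_FAST a,q → push 10,141. Stack: [10, 141]
BINARY_OP + → 10 + 141 = 151. Stack: [151]
LOAD_CONST → push 7. Stack: [151, 7]
LOAD_FAST a → push 10. Stack: [151, 7, 10]
BINARY_OP % → 7 % 10 = 7. Stack: [151, 7]
BINARY_OP % → 151 % 7 = 4. Stack: [4]
STORE_FAST p → p=4. Stack: []
LOAD_FAST_LOAD_FAST n,v → push 7,18. Stack: [7, 18]
BINARY_OP * → 7 * 18 = 126. Stack: [126]
LOAD_FAST_LOAD_FAST a,n → push 10,7. Stack: [126, 10, 7]
BINARY_OP - → 10 - 7 = 3. Stack: [126, 3]
BINARY_OP - → 126 - 3 = 123. Stack: [123]
STORE_FAST r → r=123. Stack: []
LOAD_CONST → push 9. Stack: [9]
LOAD_FAST x → push -151. Stack: [9, -151]
BINARY_OP // → 9 // -151 = -1. Stack: [-1]
LOAD_FAST_LOAD_FAST q,n → push 141,7. Stack: [-1, 141, 7]
BINARY_OP + → 141 + 7 = 148. Stack: [-1, 148]
BINARY_OP - → -1 - 148 = -149. Stack: [-149]
STORE_FAST w → w=-149. Stack: []
LOAD_FAST w → push -149. Stack: [-149]
RETURN_VALUE → return -149.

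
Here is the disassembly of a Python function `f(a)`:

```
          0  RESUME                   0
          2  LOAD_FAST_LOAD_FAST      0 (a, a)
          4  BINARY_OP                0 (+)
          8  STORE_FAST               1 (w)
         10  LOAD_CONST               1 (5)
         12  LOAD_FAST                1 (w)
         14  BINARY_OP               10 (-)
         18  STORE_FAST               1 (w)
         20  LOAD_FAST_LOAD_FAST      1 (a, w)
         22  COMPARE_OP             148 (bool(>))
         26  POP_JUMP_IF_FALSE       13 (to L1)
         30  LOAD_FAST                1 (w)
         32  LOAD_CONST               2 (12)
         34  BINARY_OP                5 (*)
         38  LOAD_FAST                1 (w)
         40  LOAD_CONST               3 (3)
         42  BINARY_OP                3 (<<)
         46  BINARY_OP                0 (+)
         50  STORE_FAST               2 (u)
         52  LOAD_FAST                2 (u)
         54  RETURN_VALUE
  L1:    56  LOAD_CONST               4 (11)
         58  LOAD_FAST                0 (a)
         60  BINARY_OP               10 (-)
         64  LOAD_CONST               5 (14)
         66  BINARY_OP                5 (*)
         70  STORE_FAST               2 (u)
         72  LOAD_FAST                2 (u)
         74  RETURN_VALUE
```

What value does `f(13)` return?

-420

LOAD_FAST_LOAD_FAST a,a → push 13,13. Stack: [13, 13]
BINARY_OP + → 13 + 13 = 26. Stack: [26]
STORE_FAST w → w=26. Stack: []
LOAD_CONST → push 5. Stack: [5]
LOAD_FAST w → push 26. Stack: [5, 26]
BINARY_OP - → 5 - 26 = -21. Stack: [-21]
STORE_FAST w → w=-21. Stack: []
LOAD_FAST_LOAD_FAST a,w → push 13,-21. Stack: [13, -21]
COMPARE_OP bool(>) → 13 vs -21 = True. Stack: [True]
POP_JUMP_IF_FALSE → pop True; no jump. Stack: []
LOAD_FAST w → push -21. Stack: [-21]
LOAD_CONST → push 12. Stack: [-21, 12]
BINARY_OP * → -21 * 12 = -252. Stack: [-252]
LOAD_FAST w → push -21. Stack: [-252, -21]
LOAD_CONST → push 3. Stack: [-252, -21, 3]
BINARY_OP << → -21 << 3 = -168. Stack: [-252, -168]
BINARY_OP + → -252 + -168 = -420. Stack: [-420]
STORE_FAST u → u=-420. Stack: []
LOAD_FAST u → push -420. Stack: [-420]
RETURN_VALUE → return -420.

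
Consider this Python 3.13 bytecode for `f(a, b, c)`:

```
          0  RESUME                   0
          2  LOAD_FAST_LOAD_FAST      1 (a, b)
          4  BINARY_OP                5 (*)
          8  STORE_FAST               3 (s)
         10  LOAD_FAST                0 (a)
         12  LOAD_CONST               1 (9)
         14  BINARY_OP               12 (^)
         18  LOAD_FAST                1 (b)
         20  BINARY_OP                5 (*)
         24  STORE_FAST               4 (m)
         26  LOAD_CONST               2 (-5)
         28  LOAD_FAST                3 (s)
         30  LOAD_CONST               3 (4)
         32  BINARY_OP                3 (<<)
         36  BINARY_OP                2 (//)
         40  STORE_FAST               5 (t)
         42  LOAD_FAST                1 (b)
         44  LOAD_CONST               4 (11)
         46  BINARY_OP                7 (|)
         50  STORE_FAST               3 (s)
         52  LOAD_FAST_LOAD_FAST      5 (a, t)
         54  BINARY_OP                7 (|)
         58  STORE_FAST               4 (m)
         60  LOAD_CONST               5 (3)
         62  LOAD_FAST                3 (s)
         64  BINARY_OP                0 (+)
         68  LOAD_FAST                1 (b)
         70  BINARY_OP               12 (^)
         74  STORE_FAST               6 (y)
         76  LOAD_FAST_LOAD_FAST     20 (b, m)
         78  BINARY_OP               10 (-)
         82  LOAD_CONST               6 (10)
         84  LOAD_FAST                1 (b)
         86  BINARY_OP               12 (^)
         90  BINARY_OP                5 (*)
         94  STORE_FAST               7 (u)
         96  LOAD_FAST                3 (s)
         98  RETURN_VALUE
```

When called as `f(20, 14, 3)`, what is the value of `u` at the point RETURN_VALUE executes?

60

LOAD_FAST_LOAD_FAST a,b → push 20,14. Stack: [20, 14]
BINARY_OP * → 20 * 14 = 280. Stack: [280]
STORE_FAST s → s=280. Stack: []
LOAD_FAST a → push 20. Stack: [20]
LOAD_CONST → push 9. Stack: [20, 9]
BINARY_OP ^ → 20 ^ 9 = 29. Stack: [29]
LOAD_FAST b → push 14. Stack: [29, 14]
BINARY_OP * → 29 * 14 = 406. Stack: [406]
STORE_FAST m → m=406. Stack: []
LOAD_CONST → push -5. Stack: [-5]
LOAD_FAST s → push 280. Stack: [-5, 280]
LOAD_CONST → push 4. Stack: [-5, 280, 4]
BINARY_OP << → 280 << 4 = 4480. Stack: [-5, 4480]
BINARY_OP // → -5 // 4480 = -1. Stack: [-1]
STORE_FAST t → t=-1. Stack: []
LOAD_FAST b → push 14. Stack: [14]
LOAD_CONST → push 11. Stack: [14, 11]
BINARY_OP | → 14 | 11 = 15. Stack: [15]
STORE_FAST s → s=15. Stack: []
LOAD_FAST_LOAD_FAST a,t → push 20,-1. Stack: [20, -1]
BINARY_OP | → 20 | -1 = -1. Stack: [-1]
STORE_FAST m → m=-1. Stack: []
LOAD_CONST → push 3. Stack: [3]
LOAD_FAST s → push 15. Stack: [3, 15]
BINARY_OP + → 3 + 15 = 18. Stack: [18]
LOAD_FAST b → push 14. Stack: [18, 14]
BINARY_OP ^ → 18 ^ 14 = 28. Stack: [28]
STORE_FAST y → y=28. Stack: []
LOAD_FAST_LOAD_FAST b,m → push 14,-1. Stack: [14, -1]
BINARY_OP - → 14 - -1 = 15. Stack: [15]
LOAD_CONST → push 10. Stack: [15, 10]
LOAD_FAST b → push 14. Stack: [15, 10, 14]
BINARY_OP ^ → 10 ^ 14 = 4. Stack: [15, 4]
BINARY_OP * → 15 * 4 = 60. Stack: [60]
STORE_FAST u → u=60. Stack: []
LOAD_FAST s → push 15. Stack: [15]
RETURN_VALUE → return 15.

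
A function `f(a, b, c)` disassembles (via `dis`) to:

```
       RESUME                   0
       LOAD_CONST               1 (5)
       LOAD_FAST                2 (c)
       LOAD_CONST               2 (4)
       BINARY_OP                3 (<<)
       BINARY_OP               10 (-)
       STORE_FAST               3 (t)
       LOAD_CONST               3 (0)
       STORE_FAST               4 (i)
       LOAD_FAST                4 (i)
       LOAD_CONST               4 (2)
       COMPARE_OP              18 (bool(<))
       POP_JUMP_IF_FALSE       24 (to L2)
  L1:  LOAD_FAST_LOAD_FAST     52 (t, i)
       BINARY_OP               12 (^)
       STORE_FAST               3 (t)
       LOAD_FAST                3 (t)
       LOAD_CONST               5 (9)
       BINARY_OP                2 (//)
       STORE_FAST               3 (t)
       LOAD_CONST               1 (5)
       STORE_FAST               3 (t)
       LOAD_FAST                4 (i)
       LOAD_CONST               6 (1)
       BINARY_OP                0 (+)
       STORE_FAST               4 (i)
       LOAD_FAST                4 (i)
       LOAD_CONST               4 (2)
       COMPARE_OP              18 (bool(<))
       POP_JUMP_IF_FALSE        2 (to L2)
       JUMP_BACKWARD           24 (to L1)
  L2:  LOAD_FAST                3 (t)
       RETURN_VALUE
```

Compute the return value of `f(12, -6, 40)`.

LOAD_CONST → push 5. Stack: [5]
LOAD_FAST c → push 40. Stack: [5, 40]
LOAD_CONST → push 4. Stack: [5, 40, 4]
BINARY_OP << → 40 << 4 = 640. Stack: [5, 640]
BINARY_OP - → 5 - 640 = -635. Stack: [-635]
STORE_FAST t → t=-635. Stack: []
LOAD_CONST → push 0. Stack: [0]
STORE_FAST i → i=0. Stack: []
LOAD_FAST i → push 0. Stack: [0]
LOAD_CONST → push 2. Stack: [0, 2]
COMPARE_OP bool(<) → 0 vs 2 = True. Stack: [True]
POP_JUMP_IF_FALSE → pop True; no jump. Stack: []
LOAD_FAST_LOAD_FAST t,i → push -635,0. Stack: [-635, 0]
BINARY_OP ^ → -635 ^ 0 = -635. Stack: [-635]
STORE_FAST t → t=-635. Stack: []
LOAD_FAST t → push -635. Stack: [-635]
LOAD_CONST → push 9. Stack: [-635, 9]
BINARY_OP // → -635 // 9 = -71. Stack: [-71]
STORE_FAST t → t=-71. Stack: []
LOAD_CONST → push 5. Stack: [5]
STORE_FAST t → t=5. Stack: []
LOAD_FAST i → push 0. Stack: [0]
LOAD_CONST → push 1. Stack: [0, 1]
BINARY_OP + → 0 + 1 = 1. Stack: [1]
STORE_FAST i → i=1. Stack: []
LOAD_FAST i → push 1. Stack: [1]
LOAD_CONST → push 2. Stack: [1, 2]
COMPARE_OP bool(<) → 1 vs 2 = True. Stack: [True]
POP_JUMP_IF_FALSE → pop True; no jump. Stack: []
LOAD_FAST_LOAD_FAST t,i → push 5,1. Stack: [5, 1]
BINARY_OP ^ → 5 ^ 1 = 4. Stack: [4]
STORE_FAST t → t=4. Stack: []
LOAD_FAST t → push 4. Stack: [4]
LOAD_CONST → push 9. Stack: [4, 9]
BINARY_OP // → 4 // 9 = 0. Stack: [0]
STORE_FAST t → t=0. Stack: []
LOAD_CONST → push 5. Stack: [5]
STORE_FAST t → t=5. Stack: []
LOAD_FAST i → push 1. Stack: [1]
LOAD_CONST → push 1. Stack: [1, 1]
BINARY_OP + → 1 + 1 = 2. Stack: [2]
STORE_FAST i → i=2. Stack: []
LOAD_FAST i → push 2. Stack: [2]
LOAD_CONST → push 2. Stack: [2, 2]
COMPARE_OP bool(<) → 2 vs 2 = False. Stack: [False]
POP_JUMP_IF_FALSE → pop False; jump. Stack: []
LOAD_FAST t → push 5. Stack: [5]
RETURN_VALUE → return 5.

5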